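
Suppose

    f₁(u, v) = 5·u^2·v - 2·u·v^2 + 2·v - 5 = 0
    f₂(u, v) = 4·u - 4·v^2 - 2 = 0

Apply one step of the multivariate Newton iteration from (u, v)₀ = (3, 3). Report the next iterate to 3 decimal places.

(2.051, 1.758)

At (3, 3): F = (82.000, -26.000).
Jacobian J = [[10·u·v - 2·v^2, 5·u^2 - 4·u·v + 2], [4, -8·v]].
At the point, J = [[72.000, 11.000], [4.000, -24.000]] (det J = -1772.000).
Solving J·Δ = −F gives Δ = (-0.949, -1.242).
Then the next iterate is (u, v)₁ = (2.051, 1.758).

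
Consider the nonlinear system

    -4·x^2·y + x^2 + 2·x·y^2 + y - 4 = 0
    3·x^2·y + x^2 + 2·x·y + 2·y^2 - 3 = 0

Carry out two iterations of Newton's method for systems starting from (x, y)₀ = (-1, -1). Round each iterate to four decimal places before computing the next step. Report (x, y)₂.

At (-1, -1): F = (-2.0000, -1.0000).
Jacobian J = [[-8·x·y + 2·x + 2·y^2, -4·x^2 + 4·x·y + 1], [6·x·y + 2·x + 2·y, 3·x^2 + 2·x + 4·y]].
At the point, J = [[-8.0000, 1.0000], [2.0000, -3.0000]] (det J = 22.0000).
Solving J·Δ = −F gives Δ = (-0.3182, -0.5455).
Then the next iterate is (x, y)₁ = (-1.3182, -1.5455).
Round to (-1.3182, -1.5455) and repeat: F = (0.637085, -0.467272), J = [[-14.157484, 2.198507], [6.496269, -3.605446]].
Δ = (0.0345, -0.0674), so (x, y)₂ = (-1.2837, -1.6129).

(-1.2837, -1.6129)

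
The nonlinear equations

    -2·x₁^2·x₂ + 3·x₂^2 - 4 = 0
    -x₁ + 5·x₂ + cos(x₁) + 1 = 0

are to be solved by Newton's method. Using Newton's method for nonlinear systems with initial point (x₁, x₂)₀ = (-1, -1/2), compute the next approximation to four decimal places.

At (-1, -1/2): F = (-2.2500, 0.040302).
Jacobian J = [[-4·x₁·x₂, -2·x₁^2 + 6·x₂], [-sin(x₁) - 1, 5]].
At the point, J = [[-2.0000, -5.0000], [-0.158529, 5.0000]] (det J = -10.792645).
Solving J·Δ = −F gives Δ = (-1.0237, -0.0405).
Then the next iterate is (x₁, x₂)₁ = (-2.0237, -0.5405).

(-2.0237, -0.5405)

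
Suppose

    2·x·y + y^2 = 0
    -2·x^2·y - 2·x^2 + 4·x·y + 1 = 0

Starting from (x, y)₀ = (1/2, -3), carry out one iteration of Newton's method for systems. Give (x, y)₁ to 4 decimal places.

(0.2755, -1.5306)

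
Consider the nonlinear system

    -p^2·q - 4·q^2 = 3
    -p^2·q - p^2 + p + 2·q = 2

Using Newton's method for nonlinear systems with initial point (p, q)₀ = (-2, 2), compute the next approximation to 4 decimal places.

(-1.2377, 0.9549)

At (-2, 2): F = (-27.0000, -12.0000).
Jacobian J = [[-2·p·q, -p^2 - 8·q], [-2·p·q - 2·p + 1, -p^2 + 2]].
At the point, J = [[8.0000, -20.0000], [13.0000, -2.0000]] (det J = 244.0000).
Solving J·Δ = −F gives Δ = (0.7623, -1.0451).
Then the next iterate is (p, q)₁ = (-1.2377, 0.9549).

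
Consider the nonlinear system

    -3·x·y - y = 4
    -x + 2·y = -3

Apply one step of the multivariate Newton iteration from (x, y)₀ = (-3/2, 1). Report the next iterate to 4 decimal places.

At (-3/2, 1): F = (-0.5000, 6.5000).
Jacobian J = [[-3·y, -3·x - 1], [-1, 2]].
At the point, J = [[-3.0000, 3.5000], [-1.0000, 2.0000]] (det J = -2.5000).
Solving J·Δ = −F gives Δ = (-9.5000, -8.0000).
Then the next iterate is (x, y)₁ = (-11.0000, -7.0000).

(-11.0000, -7.0000)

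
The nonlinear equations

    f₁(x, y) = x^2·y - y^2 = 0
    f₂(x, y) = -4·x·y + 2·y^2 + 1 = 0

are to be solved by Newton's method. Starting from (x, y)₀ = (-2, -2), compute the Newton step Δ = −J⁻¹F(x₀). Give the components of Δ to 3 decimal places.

(0.875, 0.625)

At (-2, -2): F = (-12.000, -7.000).
Jacobian J = [[2·x·y, x^2 - 2·y], [-4·y, -4·x + 4·y]].
At the point, J = [[8.000, 8.000], [8.000, 0.000]] (det J = -64.000).
Solving J·Δ = −F gives Δ = (0.875, 0.625).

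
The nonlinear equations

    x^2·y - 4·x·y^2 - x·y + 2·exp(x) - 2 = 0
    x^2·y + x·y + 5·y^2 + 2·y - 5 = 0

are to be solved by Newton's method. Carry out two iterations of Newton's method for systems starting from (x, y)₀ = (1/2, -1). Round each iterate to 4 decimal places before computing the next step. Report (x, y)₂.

(0.4329, -1.1784)

At (1/2, -1): F = (-0.452557, -2.7500).
Jacobian J = [[2·x·y - 4·y^2 - y + 2·exp(x), x^2 - 8·x·y - x], [2·x·y + y, x^2 + x + 10·y + 2]].
At the point, J = [[-0.702557, 3.7500], [-2.0000, -7.2500]] (det J = 12.593542).
Solving J·Δ = −F gives Δ = (-1.0794, -0.0815).
Then the next iterate is (x, y)₁ = (-0.5794, -1.0815).
Round to (-0.5794, -1.0815) and repeat: F = (0.841546, -1.051232), J = [[-1.223358, -4.097864], [0.171742, -9.058696]].
Δ = (1.0123, -0.0969), so (x, y)₂ = (0.4329, -1.1784).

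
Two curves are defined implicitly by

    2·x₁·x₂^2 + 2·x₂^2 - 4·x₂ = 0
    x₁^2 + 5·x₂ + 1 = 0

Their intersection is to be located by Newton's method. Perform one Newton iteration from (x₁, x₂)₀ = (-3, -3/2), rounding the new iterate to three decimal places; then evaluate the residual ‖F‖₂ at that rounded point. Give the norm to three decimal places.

0.401

At (-3, -3/2): F = (-3.000, 2.500).
Jacobian J = [[2·x₂^2, 4·x₁·x₂ + 4·x₂ - 4], [2·x₁, 5]].
At the point, J = [[4.500, 8.000], [-6.000, 5.000]] (det J = 70.500).
Solving J·Δ = −F gives Δ = (0.496, 0.096).
Then the next iterate is (x₁, x₂)₁ = (-2.504, -1.404).
Re-evaluating at (-2.504, -1.404): F = (-0.31342, 0.25002), so ‖F‖₂ = 0.401.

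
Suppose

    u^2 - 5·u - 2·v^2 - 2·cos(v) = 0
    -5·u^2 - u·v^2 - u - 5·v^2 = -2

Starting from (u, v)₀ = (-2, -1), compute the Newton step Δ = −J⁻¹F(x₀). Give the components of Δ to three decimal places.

(1.145, -0.267)

At (-2, -1): F = (10.91940, -19.000).
Jacobian J = [[2·u - 5, -4·v + 2·sin(v)], [-10·u - v^2 - 1, -2·u·v - 10·v]].
At the point, J = [[-9.000, 2.31706], [18.000, 6.000]] (det J = -95.70704).
Solving J·Δ = −F gives Δ = (1.145, -0.267).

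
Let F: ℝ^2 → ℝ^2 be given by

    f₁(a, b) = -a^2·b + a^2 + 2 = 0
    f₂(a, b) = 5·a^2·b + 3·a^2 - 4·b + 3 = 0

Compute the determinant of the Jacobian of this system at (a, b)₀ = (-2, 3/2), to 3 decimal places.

-136.000

J = [[-2·a·b + 2·a, -a^2], [10·a·b + 6·a, 5·a^2 - 4]].
At the point, J = [[2.000, -4.000], [-42.000, 16.000]].
det J = -136.000.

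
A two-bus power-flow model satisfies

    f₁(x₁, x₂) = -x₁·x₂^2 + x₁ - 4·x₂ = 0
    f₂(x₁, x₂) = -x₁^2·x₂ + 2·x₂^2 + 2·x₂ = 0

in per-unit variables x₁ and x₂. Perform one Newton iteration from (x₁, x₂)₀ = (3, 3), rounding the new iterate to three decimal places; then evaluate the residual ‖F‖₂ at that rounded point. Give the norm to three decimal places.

9.916

At (3, 3): F = (-36.000, -3.000).
Jacobian J = [[-x₂^2 + 1, -2·x₁·x₂ - 4], [-2·x₁·x₂, -x₁^2 + 4·x₂ + 2]].
At the point, J = [[-8.000, -22.000], [-18.000, 5.000]] (det J = -436.000).
Solving J·Δ = −F gives Δ = (-0.564, -1.431).
Then the next iterate is (x₁, x₂)₁ = (2.436, 1.569).
Re-evaluating at (2.436, 1.569): F = (-9.83685, -1.24907), so ‖F‖₂ = 9.916.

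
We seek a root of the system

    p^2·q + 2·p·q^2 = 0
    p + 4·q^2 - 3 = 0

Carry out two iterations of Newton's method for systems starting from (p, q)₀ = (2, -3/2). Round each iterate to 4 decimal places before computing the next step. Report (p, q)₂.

(1.8638, -0.6154)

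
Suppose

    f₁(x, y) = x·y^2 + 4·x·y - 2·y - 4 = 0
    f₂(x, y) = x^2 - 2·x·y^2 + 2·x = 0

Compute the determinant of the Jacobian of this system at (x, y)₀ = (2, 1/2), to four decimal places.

-53.0000

J = [[y^2 + 4·y, 2·x·y + 4·x - 2], [2·x - 2·y^2 + 2, -4·x·y]].
At the point, J = [[2.2500, 8.0000], [5.5000, -4.0000]].
det J = -53.0000.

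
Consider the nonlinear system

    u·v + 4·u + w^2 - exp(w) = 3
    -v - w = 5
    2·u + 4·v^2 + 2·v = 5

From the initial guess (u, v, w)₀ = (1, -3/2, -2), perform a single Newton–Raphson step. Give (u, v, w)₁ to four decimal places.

(-2.1494, -1.8299, -3.1701)

At (1, -3/2, -2): F = (3.364665, -1.5000, 3.0000).
Jacobian J = [[v + 4, u, 2·w - exp(w)], [0, -1, -1], [2, 8·v + 2, 0]].
At the point, J = [[2.5000, 1.0000, -4.135335], [0.0000, -1.0000, -1.0000], [2.0000, -10.0000, 0.0000]] (det J = -35.270671).
Solving J·Δ = −F gives Δ = (-3.1494, -0.3299, -1.1701).
Then the next iterate is (u, v, w)₁ = (-2.1494, -1.8299, -3.1701).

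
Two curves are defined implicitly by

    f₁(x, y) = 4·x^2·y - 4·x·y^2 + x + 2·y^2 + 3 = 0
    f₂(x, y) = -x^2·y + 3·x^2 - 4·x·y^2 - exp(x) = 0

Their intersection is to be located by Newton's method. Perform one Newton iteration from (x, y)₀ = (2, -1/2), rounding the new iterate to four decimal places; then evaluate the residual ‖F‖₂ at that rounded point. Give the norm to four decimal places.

0.4303

At (2, -1/2): F = (-4.5000, 4.610944).
Jacobian J = [[8·x·y - 4·y^2 + 1, 4·x^2 - 8·x·y + 4·y], [-2·x·y + 6·x - 4·y^2 - exp(x), -x^2 - 8·x·y]].
At the point, J = [[-8.0000, 22.0000], [5.610944, 4.0000]] (det J = -155.440766).
Solving J·Δ = −F gives Δ = (-0.7684, -0.0749).
Then the next iterate is (x, y)₁ = (1.2316, -0.5749).
Re-evaluating at (1.2316, -0.5749): F = (-0.223726, 0.367614), so ‖F‖₂ = 0.4303.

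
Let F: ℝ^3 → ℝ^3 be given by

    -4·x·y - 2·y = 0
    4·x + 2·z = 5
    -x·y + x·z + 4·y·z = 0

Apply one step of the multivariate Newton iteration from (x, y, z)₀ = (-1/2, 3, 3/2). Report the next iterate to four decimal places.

At (-1/2, 3, 3/2): F = (0.0000, -4.0000, 18.7500).
Jacobian J = [[-4·y, -4·x - 2, 0], [4, 0, 2], [-y + z, -x + 4·z, x + 4·y]].
At the point, J = [[-12.0000, 0.0000, 0.0000], [4.0000, 0.0000, 2.0000], [-1.5000, 6.5000, 11.5000]] (det J = 156.0000).
Solving J·Δ = −F gives Δ = (0.0000, -6.4231, 2.0000).
Then the next iterate is (x, y, z)₁ = (-0.5000, -3.4231, 3.5000).

(-0.5000, -3.4231, 3.5000)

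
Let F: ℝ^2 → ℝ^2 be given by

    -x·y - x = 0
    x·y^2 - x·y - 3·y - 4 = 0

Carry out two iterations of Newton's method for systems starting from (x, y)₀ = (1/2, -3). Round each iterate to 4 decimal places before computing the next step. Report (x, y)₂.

At (1/2, -3): F = (1.0000, 11.0000).
Jacobian J = [[-y - 1, -x], [y^2 - y, 2·x·y - x - 3]].
At the point, J = [[2.0000, -0.5000], [12.0000, -6.5000]] (det J = -7.0000).
Solving J·Δ = −F gives Δ = (-0.1429, 1.4286).
Then the next iterate is (x, y)₁ = (0.3571, -1.5714).
Round to (0.3571, -1.5714) and repeat: F = (0.204047, 2.157133), J = [[0.5714, -0.3571], [4.040698, -4.479394]].
Δ = (-0.1287, 0.3655), so (x, y)₂ = (0.2284, -1.2059).

(0.2284, -1.2059)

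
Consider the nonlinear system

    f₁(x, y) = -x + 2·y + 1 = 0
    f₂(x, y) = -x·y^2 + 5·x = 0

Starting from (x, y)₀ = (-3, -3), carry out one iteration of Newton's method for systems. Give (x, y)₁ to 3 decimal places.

(-3.462, -2.231)

At (-3, -3): F = (-2.000, 12.000).
Jacobian J = [[-1, 2], [-y^2 + 5, -2·x·y]].
At the point, J = [[-1.000, 2.000], [-4.000, -18.000]] (det J = 26.000).
Solving J·Δ = −F gives Δ = (-0.462, 0.769).
Then the next iterate is (x, y)₁ = (-3.462, -2.231).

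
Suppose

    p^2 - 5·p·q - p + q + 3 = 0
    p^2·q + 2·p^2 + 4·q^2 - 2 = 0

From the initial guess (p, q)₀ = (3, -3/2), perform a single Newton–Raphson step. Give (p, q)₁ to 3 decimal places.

(-12.778, -13.444)

At (3, -3/2): F = (30.000, 11.500).
Jacobian J = [[2·p - 5·q - 1, -5·p + 1], [2·p·q + 4·p, p^2 + 8·q]].
At the point, J = [[12.500, -14.000], [3.000, -3.000]] (det J = 4.500).
Solving J·Δ = −F gives Δ = (-15.778, -11.944).
Then the next iterate is (p, q)₁ = (-12.778, -13.444).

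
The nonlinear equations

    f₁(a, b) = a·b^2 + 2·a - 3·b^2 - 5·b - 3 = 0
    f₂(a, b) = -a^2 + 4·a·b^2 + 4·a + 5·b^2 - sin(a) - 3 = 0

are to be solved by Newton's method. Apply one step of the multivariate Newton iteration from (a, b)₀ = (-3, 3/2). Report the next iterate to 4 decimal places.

At (-3, 3/2): F = (-30.0000, -39.608880).
Jacobian J = [[b^2 + 2, 2·a·b - 6·b - 5], [-2·a + 4·b^2 - cos(a) + 4, 8·a·b + 10·b]].
At the point, J = [[4.2500, -23.0000], [19.989992, -21.0000]] (det J = 370.519827).
Solving J·Δ = −F gives Δ = (0.7584, -1.1642).
Then the next iterate is (a, b)₁ = (-2.2416, 0.3358).

(-2.2416, 0.3358)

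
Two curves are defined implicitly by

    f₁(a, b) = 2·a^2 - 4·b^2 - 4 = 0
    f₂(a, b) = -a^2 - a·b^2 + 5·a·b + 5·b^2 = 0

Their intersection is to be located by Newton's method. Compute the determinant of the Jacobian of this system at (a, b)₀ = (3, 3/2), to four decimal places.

J = [[4·a, -8·b], [-2·a - b^2 + 5·b, -2·a·b + 5·a + 10·b]].
At the point, J = [[12.0000, -12.0000], [-0.7500, 21.0000]].
det J = 243.0000.

243.0000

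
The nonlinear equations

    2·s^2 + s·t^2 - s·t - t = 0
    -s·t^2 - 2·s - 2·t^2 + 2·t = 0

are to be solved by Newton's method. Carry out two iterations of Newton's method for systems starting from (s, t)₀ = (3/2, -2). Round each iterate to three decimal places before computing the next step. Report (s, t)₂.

(0.675, -0.164)

At (3/2, -2): F = (15.500, -21.000).
Jacobian J = [[4·s + t^2 - t, 2·s·t - s - 1], [-t^2 - 2, -2·s·t - 4·t + 2]].
At the point, J = [[12.000, -8.500], [-6.000, 16.000]] (det J = 141.000).
Solving J·Δ = −F gives Δ = (-0.493, 1.128).
Then the next iterate is (s, t)₁ = (1.007, -0.872).
Round to (1.007, -0.872) and repeat: F = (4.54391, -6.04447), J = [[5.66038, -3.76321], [-2.76038, 7.24421]].
Δ = (-0.332, 0.708), so (s, t)₂ = (0.675, -0.164).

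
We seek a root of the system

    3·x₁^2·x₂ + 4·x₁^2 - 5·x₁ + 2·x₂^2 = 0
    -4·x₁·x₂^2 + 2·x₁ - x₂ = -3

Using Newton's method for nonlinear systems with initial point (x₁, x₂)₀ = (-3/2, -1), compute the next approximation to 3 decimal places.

(0.071, -0.703)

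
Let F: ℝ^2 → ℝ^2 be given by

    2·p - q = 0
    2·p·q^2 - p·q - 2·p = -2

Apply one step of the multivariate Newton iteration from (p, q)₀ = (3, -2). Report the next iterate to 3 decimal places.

(-1.130, -2.261)

At (3, -2): F = (8.000, 26.000).
Jacobian J = [[2, -1], [2·q^2 - q - 2, 4·p·q - p]].
At the point, J = [[2.000, -1.000], [8.000, -27.000]] (det J = -46.000).
Solving J·Δ = −F gives Δ = (-4.130, -0.261).
Then the next iterate is (p, q)₁ = (-1.130, -2.261).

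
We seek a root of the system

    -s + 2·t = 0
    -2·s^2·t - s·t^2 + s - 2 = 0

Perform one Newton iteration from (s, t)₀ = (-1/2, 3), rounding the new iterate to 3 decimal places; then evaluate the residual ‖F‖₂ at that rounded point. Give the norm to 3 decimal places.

1504.342

At (-1/2, 3): F = (6.500, 0.500).
Jacobian J = [[-1, 2], [-4·s·t - t^2 + 1, -2·s^2 - 2·s·t]].
At the point, J = [[-1.000, 2.000], [-2.000, 2.500]] (det J = 1.500).
Solving J·Δ = −F gives Δ = (-10.167, -8.333).
Then the next iterate is (s, t)₁ = (-10.667, -5.333).
Re-evaluating at (-10.667, -5.333): F = (0.001, 1504.34159), so ‖F‖₂ = 1504.342.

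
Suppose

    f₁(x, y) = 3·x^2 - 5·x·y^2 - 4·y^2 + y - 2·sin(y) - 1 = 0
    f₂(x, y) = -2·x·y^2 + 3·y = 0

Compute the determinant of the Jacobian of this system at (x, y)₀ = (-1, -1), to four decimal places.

6.8388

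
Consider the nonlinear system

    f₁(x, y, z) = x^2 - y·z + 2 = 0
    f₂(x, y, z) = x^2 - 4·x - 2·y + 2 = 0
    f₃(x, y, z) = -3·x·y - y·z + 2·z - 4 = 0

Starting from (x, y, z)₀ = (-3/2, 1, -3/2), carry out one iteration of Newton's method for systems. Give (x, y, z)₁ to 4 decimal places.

(-0.3934, 1.2519, 1.3081)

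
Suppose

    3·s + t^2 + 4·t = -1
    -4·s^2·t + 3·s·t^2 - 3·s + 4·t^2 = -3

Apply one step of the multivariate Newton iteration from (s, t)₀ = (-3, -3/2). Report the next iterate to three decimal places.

(3.244, -8.482)

At (-3, -3/2): F = (-11.750, 54.750).
Jacobian J = [[3, 2·t + 4], [-8·s·t + 3·t^2 - 3, -4·s^2 + 6·s·t + 8·t]].
At the point, J = [[3.000, 1.000], [-32.250, -21.000]] (det J = -30.750).
Solving J·Δ = −F gives Δ = (6.244, -6.982).
Then the next iterate is (s, t)₁ = (3.244, -8.482).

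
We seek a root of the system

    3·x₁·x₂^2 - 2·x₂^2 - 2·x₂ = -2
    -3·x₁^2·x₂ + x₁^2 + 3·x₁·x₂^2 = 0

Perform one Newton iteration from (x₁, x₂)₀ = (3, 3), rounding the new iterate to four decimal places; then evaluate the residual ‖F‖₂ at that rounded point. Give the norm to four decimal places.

17.7139

At (3, 3): F = (59.0000, 9.0000).
Jacobian J = [[3·x₂^2, 6·x₁·x₂ - 4·x₂ - 2], [-6·x₁·x₂ + 2·x₁ + 3·x₂^2, -3·x₁^2 + 6·x₁·x₂]].
At the point, J = [[27.0000, 40.0000], [-21.0000, 27.0000]] (det J = 1569.0000).
Solving J·Δ = −F gives Δ = (-0.7859, -0.9446).
Then the next iterate is (x₁, x₂)₁ = (2.2141, 2.0554).
Re-evaluating at (2.2141, 2.0554): F = (17.501382, 2.735574), so ‖F‖₂ = 17.7139.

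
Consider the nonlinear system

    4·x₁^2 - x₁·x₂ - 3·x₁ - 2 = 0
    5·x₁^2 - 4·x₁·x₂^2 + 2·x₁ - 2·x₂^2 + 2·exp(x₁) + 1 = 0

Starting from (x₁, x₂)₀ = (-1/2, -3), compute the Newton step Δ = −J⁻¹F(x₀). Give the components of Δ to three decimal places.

At (-1/2, -3): F = (-1.000, 2.46306).
Jacobian J = [[8·x₁ - x₂ - 3, -x₁], [10·x₁ - 4·x₂^2 + 2·exp(x₁) + 2, -8·x₁·x₂ - 4·x₂]].
At the point, J = [[-4.000, 0.500], [-37.78694, 0.000]] (det J = 18.89347).
Solving J·Δ = −F gives Δ = (0.065, 2.521).

(0.065, 2.521)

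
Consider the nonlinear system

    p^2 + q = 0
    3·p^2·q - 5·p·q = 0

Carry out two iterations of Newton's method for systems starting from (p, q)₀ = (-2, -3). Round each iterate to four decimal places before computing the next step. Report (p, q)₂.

(-0.9315, -0.6781)

At (-2, -3): F = (1.0000, -66.0000).
Jacobian J = [[2·p, 1], [6·p·q - 5·q, 3·p^2 - 5·p]].
At the point, J = [[-4.0000, 1.0000], [51.0000, 22.0000]] (det J = -139.0000).
Solving J·Δ = −F gives Δ = (0.6331, 1.5324).
Then the next iterate is (p, q)₁ = (-1.3669, -1.4676).
Round to (-1.3669, -1.4676) and repeat: F = (0.400816, -18.256572), J = [[-2.7338, 1.0000], [19.374375, 12.439747]].
Δ = (0.4354, 0.7895), so (p, q)₂ = (-0.9315, -0.6781).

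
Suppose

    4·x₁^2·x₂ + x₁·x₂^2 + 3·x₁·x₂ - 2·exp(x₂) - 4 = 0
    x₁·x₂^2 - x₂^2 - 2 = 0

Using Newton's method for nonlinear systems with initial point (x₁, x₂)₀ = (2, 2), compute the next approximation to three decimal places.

At (2, 2): F = (33.22189, 2.000).
Jacobian J = [[8·x₁·x₂ + x₂^2 + 3·x₂, 4·x₁^2 + 2·x₁·x₂ + 3·x₁ - 2·exp(x₂)], [x₂^2, 2·x₁·x₂ - 2·x₂]].
At the point, J = [[42.000, 15.22189], [4.000, 4.000]] (det J = 107.11245).
Solving J·Δ = −F gives Δ = (-0.956, 0.456).
Then the next iterate is (x₁, x₂)₁ = (1.044, 2.456).

(1.044, 2.456)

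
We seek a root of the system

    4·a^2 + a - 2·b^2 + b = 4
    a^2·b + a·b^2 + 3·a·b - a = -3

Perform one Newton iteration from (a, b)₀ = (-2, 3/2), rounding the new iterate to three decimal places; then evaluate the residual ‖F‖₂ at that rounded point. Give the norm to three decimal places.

1.122

At (-2, 3/2): F = (7.000, -2.500).
Jacobian J = [[8·a + 1, -4·b + 1], [2·a·b + b^2 + 3·b - 1, a^2 + 2·a·b + 3·a]].
At the point, J = [[-15.000, -5.000], [-0.250, -8.000]] (det J = 118.750).
Solving J·Δ = −F gives Δ = (0.577, -0.331).
Then the next iterate is (a, b)₁ = (-1.423, 1.169).
Re-evaluating at (-1.423, 1.169): F = (1.11259, -0.14494), so ‖F‖₂ = 1.122.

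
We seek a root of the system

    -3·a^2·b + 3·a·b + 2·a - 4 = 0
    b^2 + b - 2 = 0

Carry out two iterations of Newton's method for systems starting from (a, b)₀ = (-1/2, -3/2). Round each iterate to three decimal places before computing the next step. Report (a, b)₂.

At (-1/2, -3/2): F = (-1.625, -1.250).
Jacobian J = [[-6·a·b + 3·b + 2, -3·a^2 + 3·a], [0, 2·b + 1]].
At the point, J = [[-7.000, -2.250], [0.000, -2.000]] (det J = 14.000).
Solving J·Δ = −F gives Δ = (-0.031, -0.625).
Then the next iterate is (a, b)₁ = (-0.531, -2.125).
Round to (-0.531, -2.125) and repeat: F = (0.12063, 0.39062), J = [[-11.14525, -2.43888], [0.000, -3.250]].
Δ = (-0.015, 0.120), so (a, b)₂ = (-0.546, -2.005).

(-0.546, -2.005)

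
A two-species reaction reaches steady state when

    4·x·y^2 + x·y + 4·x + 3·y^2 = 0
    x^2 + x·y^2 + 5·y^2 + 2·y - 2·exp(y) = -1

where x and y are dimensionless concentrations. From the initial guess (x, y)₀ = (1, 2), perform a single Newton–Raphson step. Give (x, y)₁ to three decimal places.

(1.822, 0.204)

At (1, 2): F = (34.000, 15.22189).
Jacobian J = [[4·y^2 + y + 4, 8·x·y + x + 6·y], [2·x + y^2, 2·x·y + 10·y - 2·exp(y) + 2]].
At the point, J = [[22.000, 29.000], [6.000, 11.22189]] (det J = 72.88153).
Solving J·Δ = −F gives Δ = (0.822, -1.796).
Then the next iterate is (x, y)₁ = (1.822, 0.204).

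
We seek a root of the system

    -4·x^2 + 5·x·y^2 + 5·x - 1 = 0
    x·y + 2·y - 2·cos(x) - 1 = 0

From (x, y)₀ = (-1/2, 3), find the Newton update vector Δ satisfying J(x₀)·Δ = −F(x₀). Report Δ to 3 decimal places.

At (-1/2, 3): F = (-27.000, 1.74483).
Jacobian J = [[-8·x + 5·y^2 + 5, 10·x·y], [y + 2·sin(x), x + 2]].
At the point, J = [[54.000, -15.000], [2.04115, 1.500]] (det J = 111.61723).
Solving J·Δ = −F gives Δ = (0.128, -1.338).

(0.128, -1.338)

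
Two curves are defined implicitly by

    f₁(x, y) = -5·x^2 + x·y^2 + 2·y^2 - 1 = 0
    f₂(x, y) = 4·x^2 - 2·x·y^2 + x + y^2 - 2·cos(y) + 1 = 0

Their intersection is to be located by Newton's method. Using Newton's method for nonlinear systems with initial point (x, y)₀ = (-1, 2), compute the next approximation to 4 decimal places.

(-0.6253, 1.1886)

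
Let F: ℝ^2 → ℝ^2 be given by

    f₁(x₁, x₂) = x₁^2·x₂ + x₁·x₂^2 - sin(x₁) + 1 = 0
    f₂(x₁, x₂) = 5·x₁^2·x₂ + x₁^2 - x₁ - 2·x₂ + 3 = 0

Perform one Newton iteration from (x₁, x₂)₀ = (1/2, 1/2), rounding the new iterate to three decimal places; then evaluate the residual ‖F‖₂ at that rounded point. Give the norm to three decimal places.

At (1/2, 1/2): F = (0.77057, 2.375).
Jacobian J = [[2·x₁·x₂ + x₂^2 - cos(x₁), x₁^2 + 2·x₁·x₂], [10·x₁·x₂ + 2·x₁ - 1, 5·x₁^2 - 2]].
At the point, J = [[-0.12758, 0.750], [2.500, -0.750]] (det J = -1.77931).
Solving J·Δ = −F gives Δ = (-1.326, -1.253).
Then the next iterate is (x₁, x₂)₁ = (-0.826, -0.753).
Re-evaluating at (-0.826, -0.753): F = (0.75312, 3.44551), so ‖F‖₂ = 3.527.

3.527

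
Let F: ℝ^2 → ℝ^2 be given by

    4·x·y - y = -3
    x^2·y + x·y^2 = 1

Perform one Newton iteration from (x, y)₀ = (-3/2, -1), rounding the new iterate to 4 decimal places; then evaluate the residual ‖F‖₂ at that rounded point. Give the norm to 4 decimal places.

At (-3/2, -1): F = (10.0000, -4.7500).
Jacobian J = [[4·y, 4·x - 1], [2·x·y + y^2, x^2 + 2·x·y]].
At the point, J = [[-4.0000, -7.0000], [4.0000, 5.2500]] (det J = 7.0000).
Solving J·Δ = −F gives Δ = (-2.7500, 3.0000).
Then the next iterate is (x, y)₁ = (-4.2500, 2.0000).
Re-evaluating at (-4.2500, 2.0000): F = (-33.0000, 18.1250), so ‖F‖₂ = 37.6499.

37.6499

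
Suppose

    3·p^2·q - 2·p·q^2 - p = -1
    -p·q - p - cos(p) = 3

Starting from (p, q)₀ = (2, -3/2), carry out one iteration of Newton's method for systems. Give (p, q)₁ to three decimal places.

At (2, -3/2): F = (-28.000, -1.58385).
Jacobian J = [[6·p·q - 2·q^2 - 1, 3·p^2 - 4·p·q], [-q + sin(p) - 1, -p]].
At the point, J = [[-23.500, 24.000], [1.40930, -2.000]] (det J = 13.17686).
Solving J·Δ = −F gives Δ = (-7.135, -5.819).
Then the next iterate is (p, q)₁ = (-5.135, -7.319).

(-5.135, -7.319)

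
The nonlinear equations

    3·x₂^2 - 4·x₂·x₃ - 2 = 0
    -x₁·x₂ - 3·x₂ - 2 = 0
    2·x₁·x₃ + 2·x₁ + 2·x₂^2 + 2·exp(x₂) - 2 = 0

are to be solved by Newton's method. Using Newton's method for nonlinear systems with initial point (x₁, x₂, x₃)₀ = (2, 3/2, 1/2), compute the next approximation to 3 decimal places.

(-4.461, 1.538, 0.836)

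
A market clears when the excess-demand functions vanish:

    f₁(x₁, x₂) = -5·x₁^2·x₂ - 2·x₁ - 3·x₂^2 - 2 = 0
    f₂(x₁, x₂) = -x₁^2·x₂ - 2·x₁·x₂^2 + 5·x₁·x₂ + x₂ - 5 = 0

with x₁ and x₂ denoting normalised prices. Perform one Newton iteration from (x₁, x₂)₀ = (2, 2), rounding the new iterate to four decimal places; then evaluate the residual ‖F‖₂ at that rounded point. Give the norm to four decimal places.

At (2, 2): F = (-58.0000, -7.0000).
Jacobian J = [[-10·x₁·x₂ - 2, -5·x₁^2 - 6·x₂], [-2·x₁·x₂ - 2·x₂^2 + 5·x₂, -x₁^2 - 4·x₁·x₂ + 5·x₁ + 1]].
At the point, J = [[-42.0000, -32.0000], [-6.0000, -9.0000]] (det J = 186.0000).
Solving J·Δ = −F gives Δ = (-1.6022, 0.2903).
Then the next iterate is (x₁, x₂)₁ = (0.3978, 2.2903).
Re-evaluating at (0.3978, 2.2903): F = (-20.344163, -2.690021), so ‖F‖₂ = 20.5212.

20.5212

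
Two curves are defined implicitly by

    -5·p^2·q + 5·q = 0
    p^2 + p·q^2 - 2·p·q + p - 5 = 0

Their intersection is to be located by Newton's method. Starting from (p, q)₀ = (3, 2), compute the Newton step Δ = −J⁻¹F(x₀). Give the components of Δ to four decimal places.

(-2.5000, 1.7500)

At (3, 2): F = (-80.0000, 7.0000).
Jacobian J = [[-10·p·q, -5·p^2 + 5], [2·p + q^2 - 2·q + 1, 2·p·q - 2·p]].
At the point, J = [[-60.0000, -40.0000], [7.0000, 6.0000]] (det J = -80.0000).
Solving J·Δ = −F gives Δ = (-2.5000, 1.7500).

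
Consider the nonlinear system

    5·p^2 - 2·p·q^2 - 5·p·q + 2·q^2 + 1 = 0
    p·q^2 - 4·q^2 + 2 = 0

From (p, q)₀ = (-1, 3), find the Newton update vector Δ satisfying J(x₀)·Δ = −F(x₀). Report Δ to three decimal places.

(0.450, -1.298)

At (-1, 3): F = (57.000, -43.000).
Jacobian J = [[10·p - 2·q^2 - 5·q, -4·p·q - 5·p + 4·q], [q^2, 2·p·q - 8·q]].
At the point, J = [[-43.000, 29.000], [9.000, -30.000]] (det J = 1029.000).
Solving J·Δ = −F gives Δ = (0.450, -1.298).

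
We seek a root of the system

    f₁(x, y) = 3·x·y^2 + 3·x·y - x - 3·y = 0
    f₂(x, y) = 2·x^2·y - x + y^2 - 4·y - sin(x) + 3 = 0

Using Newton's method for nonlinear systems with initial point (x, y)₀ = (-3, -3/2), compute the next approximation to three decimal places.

At (-3, -3/2): F = (0.750, -12.60888).
Jacobian J = [[3·y^2 + 3·y - 1, 6·x·y + 3·x - 3], [4·x·y - cos(x) - 1, 2·x^2 + 2·y - 4]].
At the point, J = [[1.250, 15.000], [17.98999, 11.000]] (det J = -256.09989).
Solving J·Δ = −F gives Δ = (0.771, -0.114).
Then the next iterate is (x, y)₁ = (-2.229, -1.614).

(-2.229, -1.614)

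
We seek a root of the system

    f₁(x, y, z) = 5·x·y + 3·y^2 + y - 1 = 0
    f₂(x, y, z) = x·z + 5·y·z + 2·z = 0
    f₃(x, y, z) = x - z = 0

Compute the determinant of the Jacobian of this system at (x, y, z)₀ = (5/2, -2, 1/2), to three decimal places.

17.500

J = [[5·y, 5·x + 6·y + 1, 0], [z, 5·z, x + 5·y + 2], [1, 0, -1]].
At the point, J = [[-10.000, 1.500, 0.000], [0.500, 2.500, -5.500], [1.000, 0.000, -1.000]].
det J = 17.500.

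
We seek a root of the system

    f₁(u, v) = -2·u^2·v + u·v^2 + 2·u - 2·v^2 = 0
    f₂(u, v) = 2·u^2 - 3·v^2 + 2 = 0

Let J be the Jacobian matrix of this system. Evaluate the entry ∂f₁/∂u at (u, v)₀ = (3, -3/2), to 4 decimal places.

22.2500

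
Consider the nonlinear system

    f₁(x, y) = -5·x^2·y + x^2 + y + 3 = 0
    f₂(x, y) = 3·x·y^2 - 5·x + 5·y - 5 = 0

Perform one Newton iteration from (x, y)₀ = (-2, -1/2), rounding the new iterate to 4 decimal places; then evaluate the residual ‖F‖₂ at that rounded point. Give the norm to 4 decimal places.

At (-2, -1/2): F = (16.5000, 1.0000).
Jacobian J = [[-10·x·y + 2·x, -5·x^2 + 1], [3·y^2 - 5, 6·x·y + 5]].
At the point, J = [[-14.0000, -19.0000], [-4.2500, 11.0000]] (det J = -234.7500).
Solving J·Δ = −F gives Δ = (0.8541, 0.2391).
Then the next iterate is (x, y)₁ = (-1.1459, -0.2609).
Re-evaluating at (-1.1459, -0.2609): F = (5.765109, -0.809000), so ‖F‖₂ = 5.8216.

5.8216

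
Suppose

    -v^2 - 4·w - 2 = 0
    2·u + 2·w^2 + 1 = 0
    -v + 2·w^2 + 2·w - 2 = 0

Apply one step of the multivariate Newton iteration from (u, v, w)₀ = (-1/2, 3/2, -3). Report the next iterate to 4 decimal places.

(-5.4038, 3.1731, -2.3173)

At (-1/2, 3/2, -3): F = (7.7500, 18.0000, 8.5000).
Jacobian J = [[0, -2·v, -4], [2, 0, 4·w], [0, -1, 4·w + 2]].
At the point, J = [[0.0000, -3.0000, -4.0000], [2.0000, 0.0000, -12.0000], [0.0000, -1.0000, -10.0000]] (det J = -52.0000).
Solving J·Δ = −F gives Δ = (-4.9038, 1.6731, 0.6827).
Then the next iterate is (u, v, w)₁ = (-5.4038, 3.1731, -2.3173).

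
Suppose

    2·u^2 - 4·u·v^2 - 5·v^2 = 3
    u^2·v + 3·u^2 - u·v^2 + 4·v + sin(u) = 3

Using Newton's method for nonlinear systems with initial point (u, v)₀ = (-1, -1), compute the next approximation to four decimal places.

(-0.7558, 0.9769)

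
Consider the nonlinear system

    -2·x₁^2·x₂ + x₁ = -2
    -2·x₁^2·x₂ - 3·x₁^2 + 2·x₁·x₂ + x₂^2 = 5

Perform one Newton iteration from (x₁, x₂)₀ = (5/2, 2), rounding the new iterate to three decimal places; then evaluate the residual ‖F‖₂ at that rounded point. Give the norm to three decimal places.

9.515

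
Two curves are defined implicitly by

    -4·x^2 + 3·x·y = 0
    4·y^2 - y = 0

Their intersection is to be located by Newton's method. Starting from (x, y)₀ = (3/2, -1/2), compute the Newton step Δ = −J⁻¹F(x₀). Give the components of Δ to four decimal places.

At (3/2, -1/2): F = (-11.2500, 1.5000).
Jacobian J = [[-8·x + 3·y, 3·x], [0, 8·y - 1]].
At the point, J = [[-13.5000, 4.5000], [0.0000, -5.0000]] (det J = 67.5000).
Solving J·Δ = −F gives Δ = (-0.7333, 0.3000).

(-0.7333, 0.3000)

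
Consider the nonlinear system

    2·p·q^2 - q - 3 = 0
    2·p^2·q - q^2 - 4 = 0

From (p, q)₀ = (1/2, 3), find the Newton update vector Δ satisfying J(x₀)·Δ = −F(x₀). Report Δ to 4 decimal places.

(0.3178, -1.7442)

At (1/2, 3): F = (3.0000, -11.5000).
Jacobian J = [[2·q^2, 4·p·q - 1], [4·p·q, 2·p^2 - 2·q]].
At the point, J = [[18.0000, 5.0000], [6.0000, -5.5000]] (det J = -129.0000).
Solving J·Δ = −F gives Δ = (0.3178, -1.7442).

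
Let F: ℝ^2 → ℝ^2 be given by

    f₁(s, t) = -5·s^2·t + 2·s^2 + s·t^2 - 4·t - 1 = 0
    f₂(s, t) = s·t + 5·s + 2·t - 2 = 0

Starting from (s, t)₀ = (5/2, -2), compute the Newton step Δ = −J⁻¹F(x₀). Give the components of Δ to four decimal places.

At (5/2, -2): F = (92.0000, 1.5000).
Jacobian J = [[-10·s·t + 4·s + t^2, -5·s^2 + 2·s·t - 4], [t + 5, s + 2]].
At the point, J = [[64.0000, -45.2500], [3.0000, 4.5000]] (det J = 423.7500).
Solving J·Δ = −F gives Δ = (-1.1372, 0.4248).

(-1.1372, 0.4248)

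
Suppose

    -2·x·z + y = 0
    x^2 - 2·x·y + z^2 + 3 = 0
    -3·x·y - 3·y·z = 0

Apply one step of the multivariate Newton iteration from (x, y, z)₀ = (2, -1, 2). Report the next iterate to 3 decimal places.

At (2, -1, 2): F = (-9.000, 15.000, 12.000).
Jacobian J = [[-2·z, 1, -2·x], [2·x - 2·y, -2·x, 2·z], [-3·y, -3·x - 3·z, -3·y]].
At the point, J = [[-4.000, 1.000, -4.000], [6.000, -4.000, 4.000], [3.000, -12.000, 3.000]] (det J = 90.000).
Solving J·Δ = −F gives Δ = (-2.300, 0.467, 0.167).
Then the next iterate is (x, y, z)₁ = (-0.300, -0.533, 2.167).

(-0.300, -0.533, 2.167)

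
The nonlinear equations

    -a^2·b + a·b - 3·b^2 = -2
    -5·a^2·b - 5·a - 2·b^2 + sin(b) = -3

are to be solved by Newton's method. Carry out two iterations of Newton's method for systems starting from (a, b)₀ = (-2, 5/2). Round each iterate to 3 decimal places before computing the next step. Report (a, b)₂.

(-2.868, 0.038)

At (-2, 5/2): F = (-31.750, -48.90153).
Jacobian J = [[-2·a·b + b, -a^2 + a - 6·b], [-10·a·b - 5, -5·a^2 - 4·b + cos(b)]].
At the point, J = [[12.500, -21.000], [45.000, -30.80114]] (det J = 559.98570).
Solving J·Δ = −F gives Δ = (0.087, -1.460).
Then the next iterate is (a, b)₁ = (-1.913, 1.040).
Round to (-1.913, 1.040) and repeat: F = (-7.04027, -7.76555), J = [[5.01904, -11.81257], [14.89520, -21.95162]].
Δ = (-0.955, -1.002), so (a, b)₂ = (-2.868, 0.038).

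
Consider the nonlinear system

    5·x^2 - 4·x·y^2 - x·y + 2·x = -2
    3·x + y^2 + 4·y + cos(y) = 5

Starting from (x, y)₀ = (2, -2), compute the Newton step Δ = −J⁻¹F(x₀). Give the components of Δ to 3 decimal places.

(1.217, -0.258)

At (2, -2): F = (-2.000, -3.41615).
Jacobian J = [[10·x - 4·y^2 - y + 2, -8·x·y - x], [3, 2·y - sin(y) + 4]].
At the point, J = [[8.000, 30.000], [3.000, 0.90930]] (det J = -82.72562).
Solving J·Δ = −F gives Δ = (1.217, -0.258).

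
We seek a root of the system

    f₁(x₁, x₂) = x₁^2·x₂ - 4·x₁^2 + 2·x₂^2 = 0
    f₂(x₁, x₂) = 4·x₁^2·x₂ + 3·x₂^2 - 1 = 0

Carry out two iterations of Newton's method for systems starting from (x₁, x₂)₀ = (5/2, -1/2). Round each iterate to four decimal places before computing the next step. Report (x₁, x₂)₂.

(0.6748, -0.3409)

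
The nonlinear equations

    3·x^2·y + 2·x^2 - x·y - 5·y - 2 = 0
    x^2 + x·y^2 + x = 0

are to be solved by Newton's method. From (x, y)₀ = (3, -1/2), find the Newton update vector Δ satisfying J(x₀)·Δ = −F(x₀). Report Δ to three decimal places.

(-1.766, -0.017)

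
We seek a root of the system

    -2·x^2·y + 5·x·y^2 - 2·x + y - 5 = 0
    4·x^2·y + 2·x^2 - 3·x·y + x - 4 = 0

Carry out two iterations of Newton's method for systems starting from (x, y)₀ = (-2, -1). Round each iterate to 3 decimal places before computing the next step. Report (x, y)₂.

(-1.471, 0.167)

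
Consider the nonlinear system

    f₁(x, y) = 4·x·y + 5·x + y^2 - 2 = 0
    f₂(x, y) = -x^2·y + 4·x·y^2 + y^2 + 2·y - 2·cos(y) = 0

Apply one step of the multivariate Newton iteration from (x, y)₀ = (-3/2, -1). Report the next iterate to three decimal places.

(2.658, -0.793)

At (-3/2, -1): F = (-2.500, -5.83060).
Jacobian J = [[4·y + 5, 4·x + 2·y], [-2·x·y + 4·y^2, -x^2 + 8·x·y + 2·y + 2·sin(y) + 2]].
At the point, J = [[1.000, -8.000], [1.000, 8.06706]] (det J = 16.06706).
Solving J·Δ = −F gives Δ = (4.158, 0.207).
Then the next iterate is (x, y)₁ = (2.658, -0.793).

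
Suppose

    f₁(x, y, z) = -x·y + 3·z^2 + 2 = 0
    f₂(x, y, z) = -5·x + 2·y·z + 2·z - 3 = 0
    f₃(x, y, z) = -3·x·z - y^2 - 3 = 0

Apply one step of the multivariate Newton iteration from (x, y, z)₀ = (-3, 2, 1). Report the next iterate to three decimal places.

(-0.098, 0.294, 0.987)

At (-3, 2, 1): F = (11.000, 18.000, 2.000).
Jacobian J = [[-y, -x, 6·z], [-5, 2·z, 2·y + 2], [-3·z, -2·y, -3·x]].
At the point, J = [[-2.000, 3.000, 6.000], [-5.000, 2.000, 6.000], [-3.000, -4.000, 9.000]] (det J = 153.000).
Solving J·Δ = −F gives Δ = (2.902, -1.706, -0.013).
Then the next iterate is (x, y, z)₁ = (-0.098, 0.294, 0.987).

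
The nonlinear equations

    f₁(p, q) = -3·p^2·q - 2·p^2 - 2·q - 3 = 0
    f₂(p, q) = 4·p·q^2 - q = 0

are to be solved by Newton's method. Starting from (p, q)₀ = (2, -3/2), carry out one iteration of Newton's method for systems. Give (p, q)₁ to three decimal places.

At (2, -3/2): F = (10.000, 19.500).
Jacobian J = [[-6·p·q - 4·p, -3·p^2 - 2], [4·q^2, 8·p·q - 1]].
At the point, J = [[10.000, -14.000], [9.000, -25.000]] (det J = -124.000).
Solving J·Δ = −F gives Δ = (0.185, 0.847).
Then the next iterate is (p, q)₁ = (2.185, -0.653).

(2.185, -0.653)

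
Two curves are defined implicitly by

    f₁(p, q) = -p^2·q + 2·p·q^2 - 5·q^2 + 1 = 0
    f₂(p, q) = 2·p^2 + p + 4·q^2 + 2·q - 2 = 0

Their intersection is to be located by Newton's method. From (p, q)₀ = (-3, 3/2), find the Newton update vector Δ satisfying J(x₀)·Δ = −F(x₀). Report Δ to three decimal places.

(1.936, -0.265)

At (-3, 3/2): F = (-37.250, 25.000).
Jacobian J = [[-2·p·q + 2·q^2, -p^2 + 4·p·q - 10·q], [4·p + 1, 8·q + 2]].
At the point, J = [[13.500, -42.000], [-11.000, 14.000]] (det J = -273.000).
Solving J·Δ = −F gives Δ = (1.936, -0.265).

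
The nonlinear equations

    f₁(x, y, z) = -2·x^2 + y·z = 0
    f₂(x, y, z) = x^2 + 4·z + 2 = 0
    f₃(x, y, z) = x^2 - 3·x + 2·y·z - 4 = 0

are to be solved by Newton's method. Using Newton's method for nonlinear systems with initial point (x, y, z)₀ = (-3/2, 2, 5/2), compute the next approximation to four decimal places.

At (-3/2, 2, 5/2): F = (0.5000, 14.2500, 12.7500).
Jacobian J = [[-4·x, z, y], [2·x, 0, 4], [2·x - 3, 2·z, 2·y]].
At the point, J = [[6.0000, 2.5000, 2.0000], [-3.0000, 0.0000, 4.0000], [-6.0000, 5.0000, 4.0000]] (det J = -180.0000).
Solving J·Δ = −F gives Δ = (0.6528, 0.6917, -3.0729).
Then the next iterate is (x, y, z)₁ = (-0.8472, 2.6917, -0.5729).

(-0.8472, 2.6917, -0.5729)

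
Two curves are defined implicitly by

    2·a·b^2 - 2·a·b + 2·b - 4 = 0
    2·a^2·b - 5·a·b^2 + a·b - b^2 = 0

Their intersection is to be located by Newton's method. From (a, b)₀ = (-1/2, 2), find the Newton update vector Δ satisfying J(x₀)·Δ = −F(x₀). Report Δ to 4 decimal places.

(3.0000, 10.0000)

At (-1/2, 2): F = (-2.0000, 6.0000).
Jacobian J = [[2·b^2 - 2·b, 4·a·b - 2·a + 2], [4·a·b - 5·b^2 + b, 2·a^2 - 10·a·b + a - 2·b]].
At the point, J = [[4.0000, -1.0000], [-22.0000, 6.0000]] (det J = 2.0000).
Solving J·Δ = −F gives Δ = (3.0000, 10.0000).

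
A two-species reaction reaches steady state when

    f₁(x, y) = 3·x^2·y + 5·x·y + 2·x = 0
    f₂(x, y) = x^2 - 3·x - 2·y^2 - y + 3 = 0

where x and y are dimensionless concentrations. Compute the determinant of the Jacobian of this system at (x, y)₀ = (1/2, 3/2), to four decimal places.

J = [[6·x·y + 5·y + 2, 3·x^2 + 5·x], [2·x - 3, -4·y - 1]].
At the point, J = [[14.0000, 3.2500], [-2.0000, -7.0000]].
det J = -91.5000.

-91.5000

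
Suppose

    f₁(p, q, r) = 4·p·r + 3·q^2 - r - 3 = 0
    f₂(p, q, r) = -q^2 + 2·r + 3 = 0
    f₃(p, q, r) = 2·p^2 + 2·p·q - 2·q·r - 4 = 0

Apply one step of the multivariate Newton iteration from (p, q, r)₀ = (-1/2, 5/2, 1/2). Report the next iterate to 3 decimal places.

(-1.505, 1.318, -1.330)

At (-1/2, 5/2, 1/2): F = (14.250, -2.250, -8.500).
Jacobian J = [[4·r, 6·q, 4·p - 1], [0, -2·q, 2], [4·p + 2·q, 2·p - 2·r, -2·q]].
At the point, J = [[2.000, 15.000, -3.000], [0.000, -5.000, 2.000], [3.000, -2.000, -5.000]] (det J = 103.000).
Solving J·Δ = −F gives Δ = (-1.005, -1.182, -1.830).
Then the next iterate is (p, q, r)₁ = (-1.505, 1.318, -1.330).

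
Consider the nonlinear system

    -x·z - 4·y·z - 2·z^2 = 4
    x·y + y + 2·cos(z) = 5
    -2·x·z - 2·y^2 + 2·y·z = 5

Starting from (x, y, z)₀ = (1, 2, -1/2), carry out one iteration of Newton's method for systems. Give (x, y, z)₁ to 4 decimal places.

At (1, 2, -1/2): F = (0.0000, 0.755165, -14.0000).
Jacobian J = [[-z, -4·z, -x - 4·y - 4·z], [y, x + 1, -2·sin(z)], [-2·z, -4·y + 2·z, -2·x + 2·y]].
At the point, J = [[0.5000, 2.0000, -7.0000], [2.0000, 2.0000, 0.958851], [1.0000, -9.0000, 2.0000]] (det J = 140.232532).
Solving J·Δ = −F gives Δ = (1.2714, -1.4886, -0.3345).
Then the next iterate is (x, y, z)₁ = (2.2714, 0.5114, -0.8345).

(2.2714, 0.5114, -0.8345)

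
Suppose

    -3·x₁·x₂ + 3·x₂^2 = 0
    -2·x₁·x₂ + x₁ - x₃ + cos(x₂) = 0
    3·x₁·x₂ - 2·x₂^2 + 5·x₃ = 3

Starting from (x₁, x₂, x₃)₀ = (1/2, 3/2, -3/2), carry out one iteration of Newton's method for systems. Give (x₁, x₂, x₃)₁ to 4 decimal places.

(0.4152, 0.8491, 0.5405)

At (1/2, 3/2, -3/2): F = (4.5000, 0.570737, -12.7500).
Jacobian J = [[-3·x₂, -3·x₁ + 6·x₂, 0], [-2·x₂ + 1, -2·x₁ - sin(x₂), -1], [3·x₂, 3·x₁ - 4·x₂, 5]].
At the point, J = [[-4.5000, 7.5000, 0.0000], [-2.0000, -1.997495, -1.0000], [4.5000, -4.5000, 5.0000]] (det J = 106.443637).
Solving J·Δ = −F gives Δ = (-0.0848, -0.6509, 2.0405).
Then the next iterate is (x₁, x₂, x₃)₁ = (0.4152, 0.8491, 0.5405).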